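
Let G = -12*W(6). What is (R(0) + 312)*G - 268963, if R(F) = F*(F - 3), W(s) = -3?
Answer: -257731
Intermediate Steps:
R(F) = F*(-3 + F)
G = 36 (G = -12*(-3) = 36)
(R(0) + 312)*G - 268963 = (0*(-3 + 0) + 312)*36 - 268963 = (0*(-3) + 312)*36 - 268963 = (0 + 312)*36 - 268963 = 312*36 - 268963 = 11232 - 268963 = -257731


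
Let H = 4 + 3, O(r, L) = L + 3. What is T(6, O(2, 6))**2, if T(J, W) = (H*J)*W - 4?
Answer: 139876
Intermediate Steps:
O(r, L) = 3 + L
H = 7
T(J, W) = -4 + 7*J*W (T(J, W) = (7*J)*W - 4 = 7*J*W - 4 = -4 + 7*J*W)
T(6, O(2, 6))**2 = (-4 + 7*6*(3 + 6))**2 = (-4 + 7*6*9)**2 = (-4 + 378)**2 = 374**2 = 139876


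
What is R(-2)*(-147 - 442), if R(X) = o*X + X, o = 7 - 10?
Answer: -2356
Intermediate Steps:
o = -3
R(X) = -2*X (R(X) = -3*X + X = -2*X)
R(-2)*(-147 - 442) = (-2*(-2))*(-147 - 442) = 4*(-589) = -2356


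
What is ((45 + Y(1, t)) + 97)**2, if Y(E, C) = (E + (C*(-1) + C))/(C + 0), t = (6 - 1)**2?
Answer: 12609601/625 ≈ 20175.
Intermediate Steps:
t = 25 (t = 5**2 = 25)
Y(E, C) = E/C (Y(E, C) = (E + (-C + C))/C = (E + 0)/C = E/C)
((45 + Y(1, t)) + 97)**2 = ((45 + 1/25) + 97)**2 = (1126/25 + 97)**2 = (3551/25)**2 = 12609601/625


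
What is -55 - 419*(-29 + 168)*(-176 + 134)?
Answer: 2446067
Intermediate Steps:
-55 - 419*(-29 + 168)*(-176 + 134) = -55 - 58241*(-42) = -55 - 419*(-5838) = -55 + 2446122 = 2446067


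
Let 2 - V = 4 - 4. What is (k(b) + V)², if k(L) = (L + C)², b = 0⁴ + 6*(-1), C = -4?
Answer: 10404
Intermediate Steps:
V = 2 (V = 2 - (4 - 4) = 2 - 1*0 = 2 + 0 = 2)
b = -6 (b = 0 - 6 = -6)
k(L) = (-4 + L)² (k(L) = (L - 4)² = (-4 + L)²)
(k(b) + V)² = ((-4 - 6)² + 2)² = ((-10)² + 2)² = (100 + 2)² = 102² = 10404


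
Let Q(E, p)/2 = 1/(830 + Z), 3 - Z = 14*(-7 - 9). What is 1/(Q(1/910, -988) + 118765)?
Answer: 1057/125534607 ≈ 8.4200e-6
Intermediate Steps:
Z = 227 (Z = 3 - 14*(-7 - 9) = 3 - 14*(-16) = 3 - 1*(-224) = 3 + 224 = 227)
Q(E, p) = 2/1057 (Q(E, p) = 2/(830 + 227) = 2/1057)
1/(Q(1/910, -988) + 118765) = 1/(2/1057 + 118765) = 1/(125534607/1057) = 1057/125534607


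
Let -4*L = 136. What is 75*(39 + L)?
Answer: 375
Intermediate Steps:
L = -34 (L = -1/4*136 = -34)
75*(39 + L) = 75*(39 - 34) = 75*5 = 375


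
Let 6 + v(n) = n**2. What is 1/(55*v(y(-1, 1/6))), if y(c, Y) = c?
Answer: -1/275 ≈ -0.0036364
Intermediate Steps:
v(n) = -6 + n**2
1/(55*v(y(-1, 1/6))) = 1/(55*(-6 + (-1)**2)) = 1/(55*(-6 + 1)) = (1/55)/(-5) = (1/55)*(-1/5) = -1/275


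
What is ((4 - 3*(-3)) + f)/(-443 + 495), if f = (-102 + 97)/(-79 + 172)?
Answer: 301/1209 ≈ 0.24897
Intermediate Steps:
f = -5/93 ≈ -0.053763
((4 - 3*(-3)) + f)/(-443 + 495) = ((4 - 3*(-3)) - 5/93)/(-443 + 495) = ((4 + 9) - 5/93)/52 = (13 - 5/93)*(1/52) = (1204/93)*(1/52) = 301/1209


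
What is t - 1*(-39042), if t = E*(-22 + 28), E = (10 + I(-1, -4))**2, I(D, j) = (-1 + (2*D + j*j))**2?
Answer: 231288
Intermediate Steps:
I(D, j) = (-1 + j**2 + 2*D)**2 (I(D, j) = (-1 + (2*D + j**2))**2 = (-1 + (j**2 + 2*D))**2 = (-1 + j**2 + 2*D)**2)
E = 32041 (E = (10 + (-1 + (-4)**2 + 2*(-1))**2)**2 = (10 + (-1 + 16 - 2)**2)**2 = (10 + 13**2)**2 = (10 + 169)**2 = 179**2 = 32041)
t = 192246 (t = 32041*(-22 + 28) = 32041*6 = 192246)
t - 1*(-39042) = 192246 - 1*(-39042) = 192246 + 39042 = 231288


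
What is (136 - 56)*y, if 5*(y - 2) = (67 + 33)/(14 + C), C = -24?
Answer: 0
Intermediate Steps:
y = 0 (y = 2 + ((67 + 33)/(14 - 24))/5 = 2 + (100/(-10))/5 = 2 + (100*(-1/10))/5 = 2 + (1/5)*(-10) = 2 - 2 = 0)
(136 - 56)*y = (136 - 56)*0 = 80*0 = 0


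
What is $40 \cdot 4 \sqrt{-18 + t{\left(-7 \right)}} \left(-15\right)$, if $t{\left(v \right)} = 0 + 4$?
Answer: $- 2400 i \sqrt{14} \approx - 8980.0 i$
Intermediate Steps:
$t{\left(v \right)} = 4$
$40 \cdot 4 \sqrt{-18 + t{\left(-7 \right)}} \left(-15\right) = 40 \cdot 4 \sqrt{-18 + 4} \left(-15\right) = 160 \sqrt{-14} \left(-15\right) = 160 i \sqrt{14} \left(-15\right) = - 2400 i \sqrt{14}$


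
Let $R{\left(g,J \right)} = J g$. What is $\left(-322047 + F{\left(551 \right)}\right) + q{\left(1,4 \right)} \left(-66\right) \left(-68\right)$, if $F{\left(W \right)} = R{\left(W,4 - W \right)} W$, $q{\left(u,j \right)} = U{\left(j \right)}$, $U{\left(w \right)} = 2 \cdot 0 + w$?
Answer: $-166373842$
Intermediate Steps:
$U{\left(w \right)} = w$ ($U{\left(w \right)} = 0 + w = w$)
$q{\left(u,j \right)} = j$
$F{\left(W \right)} = W^{2} \left(4 - W\right)$ ($F{\left(W \right)} = \left(4 - W\right) W W = W \left(4 - W\right) W = W^{2} \left(4 - W\right)$)
$\left(-322047 + F{\left(551 \right)}\right) + q{\left(1,4 \right)} \left(-66\right) \left(-68\right) = \left(-322047 + 551^{2} \left(4 - 551\right)\right) + 4 \left(-66\right) \left(-68\right) = \left(-322047 + 303601 \left(4 - 551\right)\right) - -17952 = \left(-322047 + 303601 \left(-547\right)\right) + 17952 = \left(-322047 - 166069747\right) + 17952 = -166391794 + 17952 = -166373842$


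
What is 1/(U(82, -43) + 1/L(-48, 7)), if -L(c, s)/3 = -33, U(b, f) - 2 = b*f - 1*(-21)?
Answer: -99/346796 ≈ -0.00028547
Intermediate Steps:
U(b, f) = 23 + b*f (U(b, f) = 2 + (b*f - 1*(-21)) = 2 + (b*f + 21) = 2 + (21 + b*f) = 23 + b*f)
L(c, s) = 99 (L(c, s) = -3*(-33) = 99)
1/(U(82, -43) + 1/L(-48, 7)) = 1/((23 + 82*(-43)) + 1/99) = 1/((23 - 3526) + 1/99) = 1/(-3503 + 1/99) = 1/(-346796/99) = -99/346796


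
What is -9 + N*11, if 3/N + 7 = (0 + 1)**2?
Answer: -29/2 ≈ -14.500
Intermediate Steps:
N = -1/2 (N = 3/(-7 + (0 + 1)**2) = 3/(-7 + 1**2) = 3/(-7 + 1) = 3/(-6) = 3*(-1/6) = -1/2 ≈ -0.50000)
-9 + N*11 = -9 - 1/2*11 = -9 - 11/2 = -29/2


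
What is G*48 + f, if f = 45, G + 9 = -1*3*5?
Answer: -1107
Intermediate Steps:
G = -24 (G = -9 - 1*3*5 = -9 - 3*5 = -9 - 15 = -24)
G*48 + f = -24*48 + 45 = -1152 + 45 = -1107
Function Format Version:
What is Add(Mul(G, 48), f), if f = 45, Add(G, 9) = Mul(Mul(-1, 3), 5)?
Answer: -1107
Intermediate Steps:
G = -24 (G = Add(-9, Mul(Mul(-1, 3), 5)) = Add(-9, Mul(-3, 5)) = Add(-9, -15) = -24)
Add(Mul(G, 48), f) = Add(Mul(-24, 48), 45) = Add(-1152, 45) = -1107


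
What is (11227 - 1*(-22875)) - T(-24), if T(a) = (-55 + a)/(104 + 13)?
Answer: 3990013/117 ≈ 34103.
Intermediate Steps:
T(a) = -55/117 + a/117 (T(a) = (-55 + a)/117 = (-55 + a)*(1/117) = -55/117 + a/117)
(11227 - 1*(-22875)) - T(-24) = (11227 - 1*(-22875)) - (-55/117 + (1/117)*(-24)) = (11227 + 22875) - (-55/117 - 8/39) = 34102 - 1*(-79/117) = 34102 + 79/117 = 3990013/117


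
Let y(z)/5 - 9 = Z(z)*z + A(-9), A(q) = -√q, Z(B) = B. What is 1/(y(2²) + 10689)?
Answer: 10814/116942821 + 15*I/116942821 ≈ 9.2473e-5 + 1.2827e-7*I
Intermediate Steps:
y(z) = 45 - 15*I + 5*z² (y(z) = 45 + 5*(z*z - √(-9)) = 45 + 5*(z² - 3*I) = 45 + (-15*I + 5*z²) = 45 - 15*I + 5*z²)
1/(y(2²) + 10689) = 1/((45 - 15*I + 5*(2²)²) + 10689) = 1/((45 - 15*I + 5*4²) + 10689) = 1/((45 - 15*I + 5*16) + 10689) = 1/((45 - 15*I + 80) + 10689) = 1/((125 - 15*I) + 10689) = 1/(10814 - 15*I) = (10814 + 15*I)/116942821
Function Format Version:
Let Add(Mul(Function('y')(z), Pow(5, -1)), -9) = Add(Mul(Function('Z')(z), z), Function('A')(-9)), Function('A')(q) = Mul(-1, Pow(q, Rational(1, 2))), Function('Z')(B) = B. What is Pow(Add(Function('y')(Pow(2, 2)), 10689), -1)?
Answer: Add(Rational(10814, 116942821), Mul(Rational(15, 116942821), I)) ≈ Add(9.2473e-5, Mul(1.2827e-7, I))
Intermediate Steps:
Function('y')(z) = Add(45, Mul(-15, I), Mul(5, Pow(z, 2))) (Function('y')(z) = Add(45, Mul(5, Add(Mul(z, z), Mul(-1, Pow(-9, Rational(1, 2)))))) = Add(45, Mul(5, Add(Pow(z, 2), Mul(-1, Mul(3, I))))) = Add(45, Mul(5, Add(Pow(z, 2), Mul(-3, I)))) = Add(45, Add(Mul(-15, I), Mul(5, Pow(z, 2)))) = Add(45, Mul(-15, I), Mul(5, Pow(z, 2))))
Pow(Add(Function('y')(Pow(2, 2)), 10689), -1) = Pow(Add(Add(45, Mul(-15, I), Mul(5, Pow(Pow(2, 2), 2))), 10689), -1) = Pow(Add(Add(45, Mul(-15, I), Mul(5, Pow(4, 2))), 10689), -1) = Pow(Add(Add(45, Mul(-15, I), Mul(5, 16)), 10689), -1) = Pow(Add(Add(45, Mul(-15, I), 80), 10689), -1) = Pow(Add(Add(125, Mul(-15, I)), 10689), -1) = Pow(Add(10814, Mul(-15, I)), -1) = Mul(Rational(1, 116942821), Add(10814, Mul(15, I)))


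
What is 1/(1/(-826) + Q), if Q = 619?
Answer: 826/511293 ≈ 0.0016155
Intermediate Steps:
1/(1/(-826) + Q) = 1/(1/(-826) + 619) = 1/(-1/826 + 619) = 1/(511293/826) = 826/511293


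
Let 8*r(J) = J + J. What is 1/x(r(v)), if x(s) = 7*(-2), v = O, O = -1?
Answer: -1/14 ≈ -0.071429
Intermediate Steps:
v = -1
r(J) = J/4 (r(J) = (J + J)/8 = (2*J)/8 = J/4)
x(s) = -14
1/x(r(v)) = 1/(-14) = -1/14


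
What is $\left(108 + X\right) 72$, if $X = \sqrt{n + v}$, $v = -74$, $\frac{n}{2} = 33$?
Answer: $7776 + 144 i \sqrt{2} \approx 7776.0 + 203.65 i$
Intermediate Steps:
$n = 66$ ($n = 2 \cdot 33 = 66$)
$X = 2 i \sqrt{2}$ ($X = \sqrt{66 - 74} = \sqrt{-8} = 2 i \sqrt{2} \approx 2.8284 i$)
$\left(108 + X\right) 72 = \left(108 + 2 i \sqrt{2}\right) 72 = 7776 + 144 i \sqrt{2}$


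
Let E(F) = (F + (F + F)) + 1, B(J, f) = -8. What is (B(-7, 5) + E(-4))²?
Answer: 361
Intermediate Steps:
E(F) = 1 + 3*F (E(F) = (F + 2*F) + 1 = 3*F + 1 = 1 + 3*F)
(B(-7, 5) + E(-4))² = (-8 + (1 + 3*(-4)))² = (-8 + (1 - 12))² = (-8 - 11)² = (-19)² = 361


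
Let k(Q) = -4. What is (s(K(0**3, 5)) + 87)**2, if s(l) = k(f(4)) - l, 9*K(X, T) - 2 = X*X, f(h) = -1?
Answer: 555025/81 ≈ 6852.2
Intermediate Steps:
K(X, T) = 2/9 + X**2/9 (K(X, T) = 2/9 + (X*X)/9 = 2/9 + X**2/9)
s(l) = -4 - l
(s(K(0**3, 5)) + 87)**2 = ((-4 - (2/9 + (0**3)**2/9)) + 87)**2 = ((-4 - (2/9 + (1/9)*0**2)) + 87)**2 = ((-4 - (2/9 + (1/9)*0)) + 87)**2 = ((-4 - (2/9 + 0)) + 87)**2 = ((-4 - 1*2/9) + 87)**2 = ((-4 - 2/9) + 87)**2 = (-38/9 + 87)**2 = (745/9)**2 = 555025/81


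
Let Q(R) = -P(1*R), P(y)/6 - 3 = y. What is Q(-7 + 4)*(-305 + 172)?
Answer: 0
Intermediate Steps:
P(y) = 18 + 6*y
Q(R) = -18 - 6*R (Q(R) = -(18 + 6*(1*R)) = -(18 + 6*R) = -18 - 6*R)
Q(-7 + 4)*(-305 + 172) = (-18 - 6*(-7 + 4))*(-305 + 172) = (-18 - 6*(-3))*(-133) = (-18 + 18)*(-133) = 0*(-133) = 0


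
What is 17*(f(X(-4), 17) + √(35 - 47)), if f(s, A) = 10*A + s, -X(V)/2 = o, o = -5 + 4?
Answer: 2924 + 34*I*√3 ≈ 2924.0 + 58.89*I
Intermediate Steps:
o = -1
X(V) = 2 (X(V) = -2*(-1) = 2)
f(s, A) = s + 10*A
17*(f(X(-4), 17) + √(35 - 47)) = 17*((2 + 10*17) + √(35 - 47)) = 17*((2 + 170) + √(-12)) = 17*(172 + 2*I*√3) = 2924 + 34*I*√3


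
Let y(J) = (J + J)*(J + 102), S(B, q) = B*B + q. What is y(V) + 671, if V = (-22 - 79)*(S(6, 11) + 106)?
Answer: 474438677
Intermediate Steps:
S(B, q) = q + B² (S(B, q) = B² + q = q + B²)
V = -15453 (V = (-22 - 79)*((11 + 6²) + 106) = -101*((11 + 36) + 106) = -101*(47 + 106) = -101*153 = -15453)
y(J) = 2*J*(102 + J) (y(J) = (2*J)*(102 + J) = 2*J*(102 + J))
y(V) + 671 = 2*(-15453)*(102 - 15453) + 671 = 2*(-15453)*(-15351) + 671 = 474438006 + 671 = 474438677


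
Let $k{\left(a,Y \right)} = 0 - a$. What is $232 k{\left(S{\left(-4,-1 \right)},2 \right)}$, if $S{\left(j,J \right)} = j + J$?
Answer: $1160$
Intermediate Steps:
$S{\left(j,J \right)} = J + j$
$k{\left(a,Y \right)} = - a$
$232 k{\left(S{\left(-4,-1 \right)},2 \right)} = 232 \left(- (-1 - 4)\right) = 232 \left(\left(-1\right) \left(-5\right)\right) = 232 \cdot 5 = 1160$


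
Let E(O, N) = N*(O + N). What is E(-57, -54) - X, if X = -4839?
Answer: 10833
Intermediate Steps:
E(O, N) = N*(N + O)
E(-57, -54) - X = -54*(-54 - 57) - 1*(-4839) = -54*(-111) + 4839 = 5994 + 4839 = 10833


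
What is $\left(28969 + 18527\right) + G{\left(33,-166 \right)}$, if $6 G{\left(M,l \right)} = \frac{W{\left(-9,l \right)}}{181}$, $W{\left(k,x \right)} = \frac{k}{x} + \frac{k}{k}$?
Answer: $\frac{8562389071}{180276} \approx 47496.0$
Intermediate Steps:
$W{\left(k,x \right)} = 1 + \frac{k}{x}$ ($W{\left(k,x \right)} = \frac{k}{x} + 1 = 1 + \frac{k}{x}$)
$G{\left(M,l \right)} = \frac{-9 + l}{1086 l}$ ($G{\left(M,l \right)} = \frac{\frac{-9 + l}{l} \frac{1}{181}}{6} = \frac{\frac{1}{181} \frac{1}{l} \left(-9 + l\right)}{6} = \frac{-9 + l}{1086 l}$)
$\left(28969 + 18527\right) + G{\left(33,-166 \right)} = \left(28969 + 18527\right) + \frac{-9 - 166}{1086 \left(-166\right)} = 47496 + \frac{1}{1086} \left(- \frac{1}{166}\right) \left(-175\right) = 47496 + \frac{175}{180276} = \frac{8562389071}{180276}$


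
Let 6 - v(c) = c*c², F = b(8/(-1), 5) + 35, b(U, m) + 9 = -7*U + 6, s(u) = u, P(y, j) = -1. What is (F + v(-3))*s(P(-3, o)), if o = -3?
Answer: -121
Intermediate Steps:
b(U, m) = -3 - 7*U (b(U, m) = -9 + (-7*U + 6) = -9 + (6 - 7*U) = -3 - 7*U)
F = 88 (F = (-3 - 56/(-1)) + 35 = (-3 - 56*(-1)) + 35 = (-3 - 7*(-8)) + 35 = (-3 + 56) + 35 = 53 + 35 = 88)
v(c) = 6 - c³ (v(c) = 6 - c*c² = 6 - c³)
(F + v(-3))*s(P(-3, o)) = (88 + (6 - 1*(-3)³))*(-1) = (88 + (6 - 1*(-27)))*(-1) = (88 + (6 + 27))*(-1) = (88 + 33)*(-1) = 121*(-1) = -121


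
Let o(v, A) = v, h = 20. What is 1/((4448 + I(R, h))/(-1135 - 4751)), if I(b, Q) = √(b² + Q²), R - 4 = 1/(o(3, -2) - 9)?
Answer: -942513408/712234415 + 35316*√14929/712234415 ≈ -1.3173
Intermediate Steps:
R = 23/6 (R = 4 + 1/(3 - 9) = 4 + 1/(-6) = 4 - ⅙ = 23/6 ≈ 3.8333)
I(b, Q) = √(Q² + b²)
1/((4448 + I(R, h))/(-1135 - 4751)) = 1/((4448 + √(20² + (23/6)²))/(-1135 - 4751)) = 1/((4448 + √(400 + 529/36))/(-5886)) = 1/((4448 + √(14929/36))*(-1/5886)) = 1/((4448 + √14929/6)*(-1/5886)) = 1/(-2224/2943 - √14929/35316)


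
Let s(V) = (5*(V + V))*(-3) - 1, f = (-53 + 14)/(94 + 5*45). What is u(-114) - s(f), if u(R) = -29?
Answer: -10102/319 ≈ -31.668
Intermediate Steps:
f = -39/319 (f = -39/(94 + 225) = -39/319 ≈ -0.12226)
s(V) = -1 - 30*V (s(V) = (5*(2*V))*(-3) - 1 = (10*V)*(-3) - 1 = -30*V - 1 = -1 - 30*V)
u(-114) - s(f) = -29 - (-1 - 30*(-39/319)) = -29 - (-1 + 1170/319) = -29 - 1*851/319 = -29 - 851/319 = -10102/319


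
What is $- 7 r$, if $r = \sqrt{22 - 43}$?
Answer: $- 7 i \sqrt{21} \approx - 32.078 i$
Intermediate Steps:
$r = i \sqrt{21}$ ($r = \sqrt{22 - 43} = \sqrt{-21} = i \sqrt{21} \approx 4.5826 i$)
$- 7 r = - 7 i \sqrt{21}$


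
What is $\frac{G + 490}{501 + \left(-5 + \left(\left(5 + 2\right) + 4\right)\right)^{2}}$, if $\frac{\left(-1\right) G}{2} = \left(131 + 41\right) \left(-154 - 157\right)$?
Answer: $\frac{107474}{537} \approx 200.14$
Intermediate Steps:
$G = 106984$ ($G = - 2 \left(131 + 41\right) \left(-154 - 157\right) = - 2 \cdot 172 \left(-154 - 157\right) = - 2 \cdot 172 \left(-311\right) = \left(-2\right) \left(-53492\right) = 106984$)
$\frac{G + 490}{501 + \left(-5 + \left(\left(5 + 2\right) + 4\right)\right)^{2}} = \frac{106984 + 490}{501 + \left(-5 + \left(\left(5 + 2\right) + 4\right)\right)^{2}} = \frac{107474}{501 + \left(-5 + \left(7 + 4\right)\right)^{2}} = \frac{107474}{501 + \left(-5 + 11\right)^{2}} = \frac{107474}{501 + 6^{2}} = \frac{107474}{501 + 36} = \frac{107474}{537}$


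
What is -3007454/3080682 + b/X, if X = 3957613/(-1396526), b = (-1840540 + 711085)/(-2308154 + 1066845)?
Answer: -892440054089827699/687919180198077927 ≈ -1.2973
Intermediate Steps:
b = 1129455/1241309 (b = -1129455/(-1241309) = -1129455*(-1/1241309) = 1129455/1241309 ≈ 0.90989)
X = -3957613/1396526 (X = 3957613*(-1/1396526) = -3957613/1396526 ≈ -2.8339)
-3007454/3080682 + b/X = -3007454/3080682 + 1129455/(1241309*(-3957613/1396526)) = -3007454*1/3080682 + (1129455/1241309)*(-1396526/3957613) = -1503727/1540341 - 1577313273330/4912620635417 = -892440054089827699/687919180198077927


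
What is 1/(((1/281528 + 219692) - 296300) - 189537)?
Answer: -281528/74927269559 ≈ -3.7574e-6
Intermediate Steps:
1/(((1/281528 + 219692) - 296300) - 189537) = 1/((61849449377/281528 - 296300) - 189537) = 1/(-21567297023/281528 - 189537) = 1/(-74927269559/281528) = -281528/74927269559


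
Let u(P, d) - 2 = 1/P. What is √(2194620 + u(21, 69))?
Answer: √967828323/21 ≈ 1481.4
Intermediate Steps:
u(P, d) = 2 + 1/P
√(2194620 + u(21, 69)) = √(2194620 + (2 + 1/21)) = √(2194620 + 43/21) = √(46087063/21) = √967828323/21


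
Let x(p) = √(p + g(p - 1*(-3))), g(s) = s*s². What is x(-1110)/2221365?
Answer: I*√1356573153/2221365 ≈ 0.016581*I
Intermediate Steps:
g(s) = s³
x(p) = √(p + (3 + p)³) (x(p) = √(p + (p - 1*(-3))³) = √(p + (p + 3)³) = √(p + (3 + p)³))
x(-1110)/2221365 = √(-1110 + (3 - 1110)³)/2221365 = √(-1110 + (-1107)³)*(1/2221365) = √(-1110 - 1356572043)*(1/2221365) = √(-1356573153)*(1/2221365) = (I*√1356573153)*(1/2221365) = I*√1356573153/2221365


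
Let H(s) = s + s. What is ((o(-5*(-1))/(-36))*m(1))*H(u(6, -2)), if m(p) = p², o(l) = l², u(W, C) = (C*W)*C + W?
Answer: -125/3 ≈ -41.667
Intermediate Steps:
u(W, C) = W + W*C² (u(W, C) = W*C² + W = W + W*C²)
H(s) = 2*s
((o(-5*(-1))/(-36))*m(1))*H(u(6, -2)) = (((-5*(-1))²/(-36))*1²)*(2*(6*(1 + (-2)²))) = ((5²*(-1/36))*1)*(2*(6*(1 + 4))) = ((25*(-1/36))*1)*(2*(6*5)) = (-25/36*1)*(2*30) = -25/36*60 = -125/3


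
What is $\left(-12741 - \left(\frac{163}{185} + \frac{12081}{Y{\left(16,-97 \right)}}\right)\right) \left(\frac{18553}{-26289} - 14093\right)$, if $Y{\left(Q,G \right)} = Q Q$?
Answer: $\frac{22441403190766039}{124504704} \approx 1.8025 \cdot 10^{8}$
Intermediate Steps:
$Y{\left(Q,G \right)} = Q^{2}$
$\left(-12741 - \left(\frac{163}{185} + \frac{12081}{Y{\left(16,-97 \right)}}\right)\right) \left(\frac{18553}{-26289} - 14093\right) = \left(-12741 - \left(\frac{163}{185} + \frac{12081}{256}\right)\right) \left(\frac{18553}{-26289} - 14093\right) = \left(-12741 - \left(\frac{163}{185} + \frac{12081}{256}\right)\right) \left(18553 \left(- \frac{1}{26289}\right) - 14093\right) = \left(-12741 - \frac{2276713}{47360}\right) \left(- \frac{18553}{26289} - 14093\right) = \left(-12741 - \frac{2276713}{47360}\right) \left(- \frac{370509430}{26289}\right) = \left(- \frac{605690473}{47360}\right) \left(- \frac{370509430}{26289}\right) = \frac{22441403190766039}{124504704}$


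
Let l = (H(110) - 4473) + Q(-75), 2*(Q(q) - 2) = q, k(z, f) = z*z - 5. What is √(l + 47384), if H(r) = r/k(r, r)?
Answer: √1003554627494/4838 ≈ 207.06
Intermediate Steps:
k(z, f) = -5 + z² (k(z, f) = z² - 5 = -5 + z²)
Q(q) = 2 + q/2
H(r) = r/(-5 + r²)
l = -21812079/4838 (l = (110/(-5 + 110²) - 4473) + (2 + (½)*(-75)) = (110/(-5 + 12100) - 4473) + (2 - 75/2) = (110/12095 - 4473) - 71/2 = (110*(1/12095) - 4473) - 71/2 = (22/2419 - 4473) - 71/2 = -10820165/2419 - 71/2 = -21812079/4838 ≈ -4508.5)
√(l + 47384) = √(-21812079/4838 + 47384) = √(207431713/4838) = √1003554627494/4838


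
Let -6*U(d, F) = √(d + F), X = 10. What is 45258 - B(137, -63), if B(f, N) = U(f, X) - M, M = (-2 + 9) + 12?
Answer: 45277 + 7*√3/6 ≈ 45279.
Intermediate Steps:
M = 19 (M = 7 + 12 = 19)
U(d, F) = -√(F + d)/6 (U(d, F) = -√(d + F)/6 = -√(F + d)/6)
B(f, N) = -19 - √(10 + f)/6 (B(f, N) = -√(10 + f)/6 - 1*19 = -√(10 + f)/6 - 19 = -19 - √(10 + f)/6)
45258 - B(137, -63) = 45258 - (-19 - √(10 + 137)/6) = 45258 - (-19 - 7*√3/6) = 45258 + (19 + 7*√3/6) = 45277 + 7*√3/6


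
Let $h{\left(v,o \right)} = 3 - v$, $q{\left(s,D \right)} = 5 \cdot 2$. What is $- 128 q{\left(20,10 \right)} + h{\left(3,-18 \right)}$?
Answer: $-1280$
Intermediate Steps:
$q{\left(s,D \right)} = 10$
$- 128 q{\left(20,10 \right)} + h{\left(3,-18 \right)} = \left(-128\right) 10 + \left(3 - 3\right) = -1280 + \left(3 - 3\right) = -1280 + 0 = -1280$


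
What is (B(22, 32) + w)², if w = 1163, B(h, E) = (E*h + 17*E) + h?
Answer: 5919489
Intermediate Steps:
B(h, E) = h + 17*E + E*h (B(h, E) = (17*E + E*h) + h = h + 17*E + E*h)
(B(22, 32) + w)² = ((22 + 17*32 + 32*22) + 1163)² = ((22 + 544 + 704) + 1163)² = (1270 + 1163)² = 2433² = 5919489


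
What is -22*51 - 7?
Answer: -1129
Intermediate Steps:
-22*51 - 7 = -1122 - 7 = -1129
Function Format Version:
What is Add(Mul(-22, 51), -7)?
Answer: -1129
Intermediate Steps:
Add(Mul(-22, 51), -7) = Add(-1122, -7) = -1129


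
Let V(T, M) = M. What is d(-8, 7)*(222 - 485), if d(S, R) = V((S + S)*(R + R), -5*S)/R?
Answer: -10520/7 ≈ -1502.9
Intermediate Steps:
d(S, R) = -5*S/R (d(S, R) = (-5*S)/R = -5*S/R)
d(-8, 7)*(222 - 485) = (-5*(-8)/7)*(222 - 485) = -5*(-8)*1/7*(-263) = (40/7)*(-263) = -10520/7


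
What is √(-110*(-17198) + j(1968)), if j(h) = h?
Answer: 2*√473437 ≈ 1376.1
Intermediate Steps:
√(-110*(-17198) + j(1968)) = √(-110*(-17198) + 1968) = √(1891780 + 1968) = √1893748 = 2*√473437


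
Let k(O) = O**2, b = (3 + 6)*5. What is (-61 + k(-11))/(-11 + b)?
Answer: 30/17 ≈ 1.7647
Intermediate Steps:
b = 45 (b = 9*5 = 45)
(-61 + k(-11))/(-11 + b) = (-61 + (-11)**2)/(-11 + 45) = (-61 + 121)/34 = 60*(1/34) = 30/17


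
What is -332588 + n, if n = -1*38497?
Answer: -371085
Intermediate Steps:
n = -38497
-332588 + n = -332588 - 38497 = -371085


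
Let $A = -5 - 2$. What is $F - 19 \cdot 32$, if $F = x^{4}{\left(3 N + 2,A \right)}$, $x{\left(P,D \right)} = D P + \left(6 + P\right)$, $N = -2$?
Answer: $809392$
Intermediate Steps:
$A = -7$ ($A = -5 - 2 = -7$)
$x{\left(P,D \right)} = 6 + P + D P$
$F = 810000$ ($F = \left(6 + \left(3 \left(-2\right) + 2\right) - 7 \left(3 \left(-2\right) + 2\right)\right)^{4} = \left(6 + \left(-6 + 2\right) - 7 \left(-6 + 2\right)\right)^{4} = \left(6 - 4 - -28\right)^{4} = \left(6 - 4 + 28\right)^{4} = 30^{4} = 810000$)
$F - 19 \cdot 32 = 810000 - 19 \cdot 32 = 810000 - 608 = 809392$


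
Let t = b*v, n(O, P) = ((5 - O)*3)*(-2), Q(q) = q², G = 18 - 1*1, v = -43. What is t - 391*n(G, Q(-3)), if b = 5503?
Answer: -264781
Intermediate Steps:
G = 17 (G = 18 - 1 = 17)
n(O, P) = -30 + 6*O (n(O, P) = (15 - 3*O)*(-2) = -30 + 6*O)
t = -236629 (t = 5503*(-43) = -236629)
t - 391*n(G, Q(-3)) = -236629 - 391*(-30 + 6*17) = -236629 - 391*(-30 + 102) = -236629 - 391*72 = -236629 - 1*28152 = -236629 - 28152 = -264781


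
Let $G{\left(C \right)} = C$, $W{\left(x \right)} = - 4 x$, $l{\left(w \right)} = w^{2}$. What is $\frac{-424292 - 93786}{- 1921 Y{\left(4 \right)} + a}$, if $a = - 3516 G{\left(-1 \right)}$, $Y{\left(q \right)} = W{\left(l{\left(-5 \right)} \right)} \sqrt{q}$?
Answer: $- \frac{259039}{193858} \approx -1.3362$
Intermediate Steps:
$Y{\left(q \right)} = - 100 \sqrt{q}$ ($Y{\left(q \right)} = - 4 \left(-5\right)^{2} \sqrt{q} = \left(-4\right) 25 \sqrt{q} = - 100 \sqrt{q}$)
$a = 3516$ ($a = \left(-3516\right) \left(-1\right) = 3516$)
$\frac{-424292 - 93786}{- 1921 Y{\left(4 \right)} + a} = \frac{-424292 - 93786}{- 1921 \left(- 100 \sqrt{4}\right) + 3516} = - \frac{518078}{- 1921 \left(\left(-100\right) 2\right) + 3516} = - \frac{518078}{\left(-1921\right) \left(-200\right) + 3516} = - \frac{518078}{384200 + 3516} = - \frac{518078}{387716} = \left(-518078\right) \frac{1}{387716} = - \frac{259039}{193858}$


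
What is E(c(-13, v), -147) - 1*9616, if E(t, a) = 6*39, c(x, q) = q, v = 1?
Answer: -9382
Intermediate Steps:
E(t, a) = 234
E(c(-13, v), -147) - 1*9616 = 234 - 1*9616 = 234 - 9616 = -9382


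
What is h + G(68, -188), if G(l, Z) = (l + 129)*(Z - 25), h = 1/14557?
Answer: -610826276/14557 ≈ -41961.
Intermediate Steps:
h = 1/14557 ≈ 6.8696e-5
G(l, Z) = (-25 + Z)*(129 + l) (G(l, Z) = (129 + l)*(-25 + Z) = (-25 + Z)*(129 + l))
h + G(68, -188) = 1/14557 + (-3225 - 25*68 + 129*(-188) - 188*68) = 1/14557 + (-3225 - 1700 - 24252 - 12784) = 1/14557 - 41961 = -610826276/14557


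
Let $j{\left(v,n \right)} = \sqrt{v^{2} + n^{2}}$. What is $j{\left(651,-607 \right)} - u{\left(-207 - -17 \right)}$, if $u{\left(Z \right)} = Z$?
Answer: $190 + 5 \sqrt{31690} \approx 1080.1$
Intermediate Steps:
$j{\left(v,n \right)} = \sqrt{n^{2} + v^{2}}$
$j{\left(651,-607 \right)} - u{\left(-207 - -17 \right)} = \sqrt{\left(-607\right)^{2} + 651^{2}} - \left(-207 - -17\right) = \sqrt{368449 + 423801} - \left(-207 + 17\right) = \sqrt{792250} - -190 = 5 \sqrt{31690} + 190 = 190 + 5 \sqrt{31690}$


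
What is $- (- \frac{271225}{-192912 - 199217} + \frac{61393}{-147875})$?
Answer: $- \frac{16033421178}{57986075875} \approx -0.2765$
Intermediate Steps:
$- (- \frac{271225}{-192912 - 199217} + \frac{61393}{-147875}) = - (- \frac{271225}{-192912 - 199217} + 61393 \left(- \frac{1}{147875}\right)) = - (- \frac{271225}{-392129} - \frac{61393}{147875}) = - (\left(-271225\right) \left(- \frac{1}{392129}\right) - \frac{61393}{147875}) = - (\frac{271225}{392129} - \frac{61393}{147875}) = \left(-1\right) \frac{16033421178}{57986075875} = - \frac{16033421178}{57986075875}$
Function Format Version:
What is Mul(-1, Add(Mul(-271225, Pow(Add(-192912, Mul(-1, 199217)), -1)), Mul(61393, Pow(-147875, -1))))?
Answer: Rational(-16033421178, 57986075875) ≈ -0.27650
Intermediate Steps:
Mul(-1, Add(Mul(-271225, Pow(Add(-192912, Mul(-1, 199217)), -1)), Mul(61393, Pow(-147875, -1)))) = Mul(-1, Add(Mul(-271225, Pow(Add(-192912, -199217), -1)), Mul(61393, Rational(-1, 147875)))) = Mul(-1, Add(Mul(-271225, Pow(-392129, -1)), Rational(-61393, 147875))) = Mul(-1, Add(Mul(-271225, Rational(-1, 392129)), Rational(-61393, 147875))) = Mul(-1, Add(Rational(271225, 392129), Rational(-61393, 147875))) = Mul(-1, Rational(16033421178, 57986075875)) = Rational(-16033421178, 57986075875)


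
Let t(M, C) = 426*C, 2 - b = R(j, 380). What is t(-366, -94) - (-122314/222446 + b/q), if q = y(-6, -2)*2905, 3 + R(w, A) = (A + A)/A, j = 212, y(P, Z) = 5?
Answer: -9241536806792/230787725 ≈ -40043.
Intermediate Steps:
R(w, A) = -1 (R(w, A) = -3 + (A + A)/A = -3 + (2*A)/A = -3 + 2 = -1)
b = 3 (b = 2 - 1*(-1) = 2 + 1 = 3)
q = 14525 (q = 5*2905 = 14525)
t(-366, -94) - (-122314/222446 + b/q) = 426*(-94) - (-122314/222446 + 3/14525) = -40044 - (-122314*1/222446 + 3*(1/14525)) = -40044 - (-61157/111223 + 3/14525) = -40044 - 1*(-126853108/230787725) = -40044 + 126853108/230787725 = -9241536806792/230787725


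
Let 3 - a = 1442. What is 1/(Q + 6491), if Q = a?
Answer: 1/5052 ≈ 0.00019794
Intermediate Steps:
a = -1439 (a = 3 - 1*1442 = 3 - 1442 = -1439)
Q = -1439
1/(Q + 6491) = 1/(-1439 + 6491) = 1/5052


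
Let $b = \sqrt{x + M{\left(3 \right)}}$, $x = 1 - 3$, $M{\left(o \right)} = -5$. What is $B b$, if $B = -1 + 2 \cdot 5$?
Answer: $9 i \sqrt{7} \approx 23.812 i$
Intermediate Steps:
$x = -2$ ($x = 1 - 3 = -2$)
$B = 9$ ($B = -1 + 10 = 9$)
$b = i \sqrt{7}$ ($b = \sqrt{-2 - 5} = \sqrt{-7} = i \sqrt{7} \approx 2.6458 i$)
$B b = 9 i \sqrt{7}$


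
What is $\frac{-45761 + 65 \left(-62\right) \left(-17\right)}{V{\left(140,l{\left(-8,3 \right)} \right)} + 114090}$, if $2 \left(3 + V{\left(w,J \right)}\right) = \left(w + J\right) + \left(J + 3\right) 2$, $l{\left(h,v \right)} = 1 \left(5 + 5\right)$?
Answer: $\frac{22749}{114175} \approx 0.19925$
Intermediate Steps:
$l{\left(h,v \right)} = 10$ ($l{\left(h,v \right)} = 1 \cdot 10 = 10$)
$V{\left(w,J \right)} = \frac{w}{2} + \frac{3 J}{2}$ ($V{\left(w,J \right)} = -3 + \frac{\left(w + J\right) + \left(J + 3\right) 2}{2} = -3 + \frac{\left(J + w\right) + \left(3 + J\right) 2}{2} = -3 + \frac{\left(J + w\right) + \left(6 + 2 J\right)}{2} = -3 + \frac{6 + w + 3 J}{2} = -3 + \left(3 + \frac{w}{2} + \frac{3 J}{2}\right) = \frac{w}{2} + \frac{3 J}{2}$)
$\frac{-45761 + 65 \left(-62\right) \left(-17\right)}{V{\left(140,l{\left(-8,3 \right)} \right)} + 114090} = \frac{-45761 + 65 \left(-62\right) \left(-17\right)}{\left(\frac{1}{2} \cdot 140 + \frac{3}{2} \cdot 10\right) + 114090} = \frac{-45761 - -68510}{\left(70 + 15\right) + 114090} = \frac{-45761 + 68510}{85 + 114090} = \frac{22749}{114175}$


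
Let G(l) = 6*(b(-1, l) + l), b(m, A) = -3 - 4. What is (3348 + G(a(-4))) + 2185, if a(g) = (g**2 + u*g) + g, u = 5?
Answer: 5443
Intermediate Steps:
b(m, A) = -7
a(g) = g**2 + 6*g (a(g) = (g**2 + 5*g) + g = g**2 + 6*g)
G(l) = -42 + 6*l (G(l) = 6*(-7 + l) = -42 + 6*l)
(3348 + G(a(-4))) + 2185 = (3348 + (-42 + 6*(-4*(6 - 4)))) + 2185 = (3348 + (-42 + 6*(-4*2))) + 2185 = (3348 + (-42 + 6*(-8))) + 2185 = (3348 + (-42 - 48)) + 2185 = (3348 - 90) + 2185 = 3258 + 2185 = 5443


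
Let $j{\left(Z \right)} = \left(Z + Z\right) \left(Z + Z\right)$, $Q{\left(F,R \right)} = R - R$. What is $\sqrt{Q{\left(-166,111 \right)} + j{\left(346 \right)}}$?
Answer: $692$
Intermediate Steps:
$Q{\left(F,R \right)} = 0$
$j{\left(Z \right)} = 4 Z^{2}$ ($j{\left(Z \right)} = 2 Z 2 Z = 4 Z^{2}$)
$\sqrt{Q{\left(-166,111 \right)} + j{\left(346 \right)}} = \sqrt{0 + 4 \cdot 346^{2}} = \sqrt{0 + 4 \cdot 119716} = \sqrt{0 + 478864} = \sqrt{478864} = 692$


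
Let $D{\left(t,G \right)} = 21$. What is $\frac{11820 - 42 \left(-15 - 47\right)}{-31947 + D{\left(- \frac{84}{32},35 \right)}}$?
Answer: $- \frac{2404}{5321} \approx -0.45179$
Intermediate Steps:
$\frac{11820 - 42 \left(-15 - 47\right)}{-31947 + D{\left(- \frac{84}{32},35 \right)}} = \frac{11820 - 42 \left(-15 - 47\right)}{-31947 + 21} = \frac{11820 - -2604}{-31926} = \left(11820 + 2604\right) \left(- \frac{1}{31926}\right) = 14424 \left(- \frac{1}{31926}\right) = - \frac{2404}{5321}$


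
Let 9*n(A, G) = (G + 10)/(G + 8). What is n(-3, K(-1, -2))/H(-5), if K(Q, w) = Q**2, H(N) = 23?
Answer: 11/1863 ≈ 0.0059045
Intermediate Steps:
n(A, G) = (10 + G)/(9*(8 + G)) (n(A, G) = ((G + 10)/(G + 8))/9 = ((10 + G)/(8 + G))/9 = (10 + G)/(9*(8 + G)))
n(-3, K(-1, -2))/H(-5) = ((10 + (-1)**2)/(9*(8 + (-1)**2)))/23 = ((10 + 1)/(9*(8 + 1)))*(1/23) = ((1/9)*11/9)*(1/23) = ((1/9)*(1/9)*11)*(1/23) = (11/81)*(1/23) = 11/1863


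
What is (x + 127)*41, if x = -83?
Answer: 1804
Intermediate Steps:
(x + 127)*41 = (-83 + 127)*41 = 44*41 = 1804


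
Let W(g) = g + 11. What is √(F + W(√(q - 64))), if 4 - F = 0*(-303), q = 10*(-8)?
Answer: √(15 + 12*I) ≈ 4.1358 + 1.4508*I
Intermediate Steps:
q = -80
F = 4 (F = 4 - 0*(-303) = 4 - 1*0 = 4 + 0 = 4)
W(g) = 11 + g
√(F + W(√(q - 64))) = √(4 + (11 + √(-80 - 64))) = √(4 + (11 + √(-144))) = √(4 + (11 + 12*I)) = √(15 + 12*I)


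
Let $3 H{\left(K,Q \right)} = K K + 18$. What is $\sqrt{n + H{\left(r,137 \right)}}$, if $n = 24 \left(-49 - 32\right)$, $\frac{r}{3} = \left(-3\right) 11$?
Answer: $\sqrt{1329} \approx 36.455$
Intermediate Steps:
$r = -99$ ($r = 3 \left(\left(-3\right) 11\right) = 3 \left(-33\right) = -99$)
$H{\left(K,Q \right)} = 6 + \frac{K^{2}}{3}$ ($H{\left(K,Q \right)} = \frac{K K + 18}{3} = \frac{K^{2} + 18}{3} = \frac{18 + K^{2}}{3} = 6 + \frac{K^{2}}{3}$)
$n = -1944$ ($n = 24 \left(-81\right) = -1944$)
$\sqrt{n + H{\left(r,137 \right)}} = \sqrt{-1944 + \left(6 + \frac{\left(-99\right)^{2}}{3}\right)} = \sqrt{-1944 + \left(6 + \frac{1}{3} \cdot 9801\right)} = \sqrt{-1944 + \left(6 + 3267\right)} = \sqrt{-1944 + 3273} = \sqrt{1329}$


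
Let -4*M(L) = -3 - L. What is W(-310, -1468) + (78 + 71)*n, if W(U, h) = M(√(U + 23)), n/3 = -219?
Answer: -391569/4 + I*√287/4 ≈ -97892.0 + 4.2353*I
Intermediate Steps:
n = -657 (n = 3*(-219) = -657)
M(L) = ¾ + L/4 (M(L) = -(-3 - L)/4 = ¾ + L/4)
W(U, h) = ¾ + √(23 + U)/4 (W(U, h) = ¾ + √(U + 23)/4 = ¾ + √(23 + U)/4)
W(-310, -1468) + (78 + 71)*n = (¾ + √(23 - 310)/4) + (78 + 71)*(-657) = (¾ + √(-287)/4) + 149*(-657) = (¾ + (I*√287)/4) - 97893 = (¾ + I*√287/4) - 97893 = -391569/4 + I*√287/4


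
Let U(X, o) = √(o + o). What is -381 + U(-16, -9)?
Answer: -381 + 3*I*√2 ≈ -381.0 + 4.2426*I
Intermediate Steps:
U(X, o) = √2*√o (U(X, o) = √(2*o) = √2*√o)
-381 + U(-16, -9) = -381 + √2*√(-9) = -381 + √2*(3*I) = -381 + 3*I*√2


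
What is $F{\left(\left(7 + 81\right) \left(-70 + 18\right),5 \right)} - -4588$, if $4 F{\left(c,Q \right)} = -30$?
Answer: $\frac{9161}{2} \approx 4580.5$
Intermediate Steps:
$F{\left(c,Q \right)} = - \frac{15}{2}$ ($F{\left(c,Q \right)} = \frac{1}{4} \left(-30\right) = - \frac{15}{2}$)
$F{\left(\left(7 + 81\right) \left(-70 + 18\right),5 \right)} - -4588 = - \frac{15}{2} - -4588 = - \frac{15}{2} + 4588 = \frac{9161}{2}$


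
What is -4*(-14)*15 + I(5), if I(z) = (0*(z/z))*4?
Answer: 840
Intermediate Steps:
I(z) = 0 (I(z) = (0*1)*4 = 0*4 = 0)
-4*(-14)*15 + I(5) = -4*(-14)*15 + 0 = 56*15 + 0 = 840 + 0 = 840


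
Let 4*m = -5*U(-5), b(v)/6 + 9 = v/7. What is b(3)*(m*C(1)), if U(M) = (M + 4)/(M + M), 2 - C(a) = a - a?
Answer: 90/7 ≈ 12.857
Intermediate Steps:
C(a) = 2 (C(a) = 2 - (a - a) = 2 - 1*0 = 2 + 0 = 2)
b(v) = -54 + 6*v/7 (b(v) = -54 + 6*(v/7) = -54 + 6*v/7)
U(M) = (4 + M)/(2*M) (U(M) = (4 + M)/((2*M)) = (4 + M)*(1/(2*M)) = (4 + M)/(2*M))
m = -1/8 (m = (-5*(4 - 5)/(2*(-5)))/4 = (-5*(-1)*(-1)/(2*5))/4 = (-5*1/10)/4 = (1/4)*(-1/2) = -1/8 ≈ -0.12500)
b(3)*(m*C(1)) = (-54 + (6/7)*3)*(-1/8*2) = (-54 + 18/7)*(-1/4) = -360/7*(-1/4) = 90/7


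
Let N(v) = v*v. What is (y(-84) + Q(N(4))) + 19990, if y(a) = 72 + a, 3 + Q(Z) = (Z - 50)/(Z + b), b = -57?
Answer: 819009/41 ≈ 19976.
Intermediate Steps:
N(v) = v**2
Q(Z) = -3 + (-50 + Z)/(-57 + Z) (Q(Z) = -3 + (Z - 50)/(Z - 57) = -3 + (-50 + Z)/(-57 + Z))
(y(-84) + Q(N(4))) + 19990 = ((72 - 84) + (121 - 2*4**2)/(-57 + 4**2)) + 19990 = (-12 + (121 - 2*16)/(-57 + 16)) + 19990 = (-12 + (121 - 32)/(-41)) + 19990 = (-12 - 1/41*89) + 19990 = (-12 - 89/41) + 19990 = -581/41 + 19990 = 819009/41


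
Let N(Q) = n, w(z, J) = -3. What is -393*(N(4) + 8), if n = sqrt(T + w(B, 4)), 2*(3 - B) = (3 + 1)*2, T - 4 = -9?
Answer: -3144 - 786*I*sqrt(2) ≈ -3144.0 - 1111.6*I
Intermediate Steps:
T = -5 (T = 4 - 9 = -5)
B = -1 (B = 3 - (3 + 1)*2/2 = 3 - 2*2 = 3 - 1/2*8 = 3 - 4 = -1)
n = 2*I*sqrt(2) (n = sqrt(-5 - 3) = sqrt(-8) = 2*I*sqrt(2) ≈ 2.8284*I)
N(Q) = 2*I*sqrt(2)
-393*(N(4) + 8) = -393*(2*I*sqrt(2) + 8) = -393*(8 + 2*I*sqrt(2)) = -3144 - 786*I*sqrt(2)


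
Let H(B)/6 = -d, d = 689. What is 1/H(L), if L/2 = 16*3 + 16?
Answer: -1/4134 ≈ -0.00024190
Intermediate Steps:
L = 128 (L = 2*(16*3 + 16) = 2*(48 + 16) = 2*64 = 128)
H(B) = -4134 (H(B) = 6*(-1*689) = 6*(-689) = -4134)
1/H(L) = 1/(-4134) = -1/4134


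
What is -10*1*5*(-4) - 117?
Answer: 83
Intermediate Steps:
-10*1*5*(-4) - 117 = -50*(-4) - 117 = -10*(-20) - 117 = 200 - 117 = 83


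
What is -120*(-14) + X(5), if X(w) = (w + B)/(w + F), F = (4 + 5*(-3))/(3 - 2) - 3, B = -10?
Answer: 15125/9 ≈ 1680.6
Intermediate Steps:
F = -14 (F = (4 - 15)/1 - 3 = -11*1 - 3 = -11 - 3 = -14)
X(w) = (-10 + w)/(-14 + w) (X(w) = (w - 10)/(w - 14) = (-10 + w)/(-14 + w))
-120*(-14) + X(5) = -120*(-14) + (-10 + 5)/(-14 + 5) = 1680 - 5/(-9) = 1680 - ⅑*(-5) = 1680 + 5/9 = 15125/9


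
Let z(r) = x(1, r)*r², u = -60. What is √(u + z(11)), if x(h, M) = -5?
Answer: I*√665 ≈ 25.788*I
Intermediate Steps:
z(r) = -5*r²
√(u + z(11)) = √(-60 - 5*11²) = √(-60 - 5*121) = √(-60 - 605) = √(-665) = I*√665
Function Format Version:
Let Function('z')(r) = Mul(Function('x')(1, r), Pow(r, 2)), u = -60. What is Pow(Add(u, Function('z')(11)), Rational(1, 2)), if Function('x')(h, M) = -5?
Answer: Mul(I, Pow(665, Rational(1, 2))) ≈ Mul(25.788, I)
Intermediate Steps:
Function('z')(r) = Mul(-5, Pow(r, 2))
Pow(Add(u, Function('z')(11)), Rational(1, 2)) = Pow(Add(-60, Mul(-5, Pow(11, 2))), Rational(1, 2)) = Pow(Add(-60, Mul(-5, 121)), Rational(1, 2)) = Pow(Add(-60, -605), Rational(1, 2)) = Pow(-665, Rational(1, 2)) = Mul(I, Pow(665, Rational(1, 2)))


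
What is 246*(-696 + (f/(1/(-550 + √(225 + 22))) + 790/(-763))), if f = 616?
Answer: -63722914548/763 + 151536*√247 ≈ -8.1135e+7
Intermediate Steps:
246*(-696 + (f/(1/(-550 + √(225 + 22))) + 790/(-763))) = 246*(-696 + (616/(1/(-550 + √(225 + 22))) + 790/(-763))) = 246*(-696 + (616/(1/(-550 + √247)) + 790*(-1/763))) = 246*(-696 + (616*(-550 + √247) - 790/763)) = 246*(-696 + ((-338800 + 616*√247) - 790/763)) = 246*(-696 + (-258505190/763 + 616*√247)) = 246*(-259036238/763 + 616*√247) = -63722914548/763 + 151536*√247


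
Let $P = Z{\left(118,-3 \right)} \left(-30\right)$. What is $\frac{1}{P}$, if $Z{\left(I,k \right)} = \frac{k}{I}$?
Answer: $\frac{59}{45} \approx 1.3111$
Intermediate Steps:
$P = \frac{45}{59}$ ($P = - \frac{3}{118} \left(-30\right) = \left(-3\right) \frac{1}{118} \left(-30\right) = \left(- \frac{3}{118}\right) \left(-30\right) = \frac{45}{59} \approx 0.76271$)
$\frac{1}{P} = \frac{1}{\frac{45}{59}} = \frac{59}{45}$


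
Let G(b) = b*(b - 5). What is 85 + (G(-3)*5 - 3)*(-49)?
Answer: -5648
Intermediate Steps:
G(b) = b*(-5 + b)
85 + (G(-3)*5 - 3)*(-49) = 85 + (-3*(-5 - 3)*5 - 3)*(-49) = 85 + (-3*(-8)*5 - 3)*(-49) = 85 + (24*5 - 3)*(-49) = 85 + (120 - 3)*(-49) = 85 + 117*(-49) = 85 - 5733 = -5648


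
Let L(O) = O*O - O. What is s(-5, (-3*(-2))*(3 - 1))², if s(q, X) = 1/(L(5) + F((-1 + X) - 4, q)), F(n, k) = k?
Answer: 1/225 ≈ 0.0044444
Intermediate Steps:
L(O) = O² - O
s(q, X) = 1/(20 + q) (s(q, X) = 1/(5*(-1 + 5) + q) = 1/(5*4 + q) = 1/(20 + q))
s(-5, (-3*(-2))*(3 - 1))² = (1/(20 - 5))² = (1/15)² = 1/225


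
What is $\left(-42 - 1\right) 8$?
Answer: $-344$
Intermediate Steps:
$\left(-42 - 1\right) 8 = \left(-43\right) 8 = -344$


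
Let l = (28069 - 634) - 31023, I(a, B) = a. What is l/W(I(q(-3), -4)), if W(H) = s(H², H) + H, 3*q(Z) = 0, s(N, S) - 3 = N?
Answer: -1196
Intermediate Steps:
s(N, S) = 3 + N
q(Z) = 0 (q(Z) = (⅓)*0 = 0)
l = -3588 (l = 27435 - 31023 = -3588)
W(H) = 3 + H + H² (W(H) = (3 + H²) + H = 3 + H + H²)
l/W(I(q(-3), -4)) = -3588/(3 + 0 + 0²) = -3588/(3 + 0 + 0) = -3588/3 = -3588*⅓ = -1196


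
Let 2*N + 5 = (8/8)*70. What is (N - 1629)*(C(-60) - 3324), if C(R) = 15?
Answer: 10565637/2 ≈ 5.2828e+6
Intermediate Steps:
N = 65/2 (N = -5/2 + ((8/8)*70)/2 = -5/2 + ((8*(⅛))*70)/2 = -5/2 + (1*70)/2 = -5/2 + (½)*70 = -5/2 + 35 = 65/2 ≈ 32.500)
(N - 1629)*(C(-60) - 3324) = (65/2 - 1629)*(15 - 3324) = -3193/2*(-3309) = 10565637/2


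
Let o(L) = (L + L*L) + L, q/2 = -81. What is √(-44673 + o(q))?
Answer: I*√18753 ≈ 136.94*I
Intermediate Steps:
q = -162 (q = 2*(-81) = -162)
o(L) = L² + 2*L (o(L) = (L + L²) + L = L² + 2*L)
√(-44673 + o(q)) = √(-44673 - 162*(2 - 162)) = √(-44673 - 162*(-160)) = √(-44673 + 25920) = √(-18753) = I*√18753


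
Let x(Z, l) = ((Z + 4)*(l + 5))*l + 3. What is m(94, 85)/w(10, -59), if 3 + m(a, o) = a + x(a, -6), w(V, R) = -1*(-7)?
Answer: 682/7 ≈ 97.429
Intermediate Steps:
w(V, R) = 7
x(Z, l) = 3 + l*(4 + Z)*(5 + l) (x(Z, l) = ((4 + Z)*(5 + l))*l + 3 = l*(4 + Z)*(5 + l) + 3 = 3 + l*(4 + Z)*(5 + l))
m(a, o) = 24 + 7*a (m(a, o) = -3 + (a + (3 + 4*(-6)² + 20*(-6) + a*(-6)² + 5*a*(-6))) = -3 + (a + (3 + 4*36 - 120 + a*36 - 30*a)) = -3 + (a + (3 + 144 - 120 + 36*a - 30*a)) = -3 + (a + (27 + 6*a)) = -3 + (27 + 7*a) = 24 + 7*a)
m(94, 85)/w(10, -59) = (24 + 7*94)/7 = (24 + 658)*(⅐) = 682*(⅐) = 682/7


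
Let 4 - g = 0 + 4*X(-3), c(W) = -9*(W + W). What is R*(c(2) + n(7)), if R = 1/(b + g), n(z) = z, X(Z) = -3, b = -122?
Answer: 29/106 ≈ 0.27358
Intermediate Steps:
c(W) = -18*W
g = 16 (g = 4 - (0 + 4*(-3)) = 4 - (0 - 12) = 4 - 1*(-12) = 4 + 12 = 16)
R = -1/106 (R = 1/(-122 + 16) = 1/(-106) = -1/106 ≈ -0.0094340)
R*(c(2) + n(7)) = -(-18*2 + 7)/106 = -(-36 + 7)/106 = -1/106*(-29) = 29/106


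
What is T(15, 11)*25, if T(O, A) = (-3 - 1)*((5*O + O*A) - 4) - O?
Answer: -23975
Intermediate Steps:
T(O, A) = 16 - 21*O - 4*A*O (T(O, A) = -4*((5*O + A*O) - 4) - O = -4*(-4 + 5*O + A*O) - O = (16 - 20*O - 4*A*O) - O = 16 - 21*O - 4*A*O)
T(15, 11)*25 = (16 - 21*15 - 4*11*15)*25 = (16 - 315 - 660)*25 = -959*25 = -23975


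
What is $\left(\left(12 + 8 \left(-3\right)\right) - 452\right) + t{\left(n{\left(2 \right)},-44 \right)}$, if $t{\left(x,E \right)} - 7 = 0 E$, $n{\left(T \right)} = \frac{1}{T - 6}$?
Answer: $-457$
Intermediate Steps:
$n{\left(T \right)} = \frac{1}{-6 + T}$
$t{\left(x,E \right)} = 7$ ($t{\left(x,E \right)} = 7 + 0 E = 7 + 0 = 7$)
$\left(\left(12 + 8 \left(-3\right)\right) - 452\right) + t{\left(n{\left(2 \right)},-44 \right)} = \left(\left(12 + 8 \left(-3\right)\right) - 452\right) + 7 = \left(\left(12 - 24\right) - 452\right) + 7 = \left(-12 - 452\right) + 7 = -464 + 7 = -457$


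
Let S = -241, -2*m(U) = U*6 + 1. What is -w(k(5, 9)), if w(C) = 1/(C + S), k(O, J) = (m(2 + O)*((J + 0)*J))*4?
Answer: 1/7207 ≈ 0.00013875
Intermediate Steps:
m(U) = -1/2 - 3*U (m(U) = -(U*6 + 1)/2 = -(6*U + 1)/2 = -(1 + 6*U)/2 = -1/2 - 3*U)
k(O, J) = 4*J**2*(-13/2 - 3*O) (k(O, J) = ((-1/2 - 3*(2 + O))*((J + 0)*J))*4 = ((-1/2 + (-6 - 3*O))*(J*J))*4 = ((-13/2 - 3*O)*J**2)*4 = (J**2*(-13/2 - 3*O))*4 = 4*J**2*(-13/2 - 3*O))
w(C) = 1/(-241 + C) (w(C) = 1/(C - 241) = 1/(-241 + C))
-w(k(5, 9)) = -1/(-241 + 9**2*(-26 - 12*5)) = -1/(-241 + 81*(-26 - 60)) = -1/(-241 + 81*(-86)) = -1/(-241 - 6966) = -1/(-7207) = -1*(-1/7207) = 1/7207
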